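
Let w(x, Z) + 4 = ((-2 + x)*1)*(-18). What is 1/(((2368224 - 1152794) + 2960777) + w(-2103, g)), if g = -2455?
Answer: 1/4214093 ≈ 2.3730e-7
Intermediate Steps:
w(x, Z) = 32 - 18*x (w(x, Z) = -4 + ((-2 + x)*1)*(-18) = -4 + (-2 + x)*(-18) = -4 + (36 - 18*x) = 32 - 18*x)
1/(((2368224 - 1152794) + 2960777) + w(-2103, g)) = 1/(((2368224 - 1152794) + 2960777) + (32 - 18*(-2103))) = 1/((1215430 + 2960777) + (32 + 37854)) = 1/(4176207 + 37886) = 1/4214093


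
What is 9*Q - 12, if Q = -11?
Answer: -111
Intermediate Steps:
9*Q - 12 = 9*(-11) - 12 = -99 - 12 = -111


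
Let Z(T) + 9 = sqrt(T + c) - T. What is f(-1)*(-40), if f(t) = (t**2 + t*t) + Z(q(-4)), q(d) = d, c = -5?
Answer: 120 - 120*I ≈ 120.0 - 120.0*I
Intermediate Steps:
Z(T) = -9 + sqrt(-5 + T) - T (Z(T) = -9 + (sqrt(T - 5) - T) = -9 + (sqrt(-5 + T) - T) = -9 + sqrt(-5 + T) - T)
f(t) = -5 + 2*t**2 + 3*I (f(t) = (t**2 + t*t) + (-9 + sqrt(-5 - 4) - 1*(-4)) = (t**2 + t**2) + (-9 + sqrt(-9) + 4) = 2*t**2 + (-9 + 3*I + 4) = 2*t**2 + (-5 + 3*I) = -5 + 2*t**2 + 3*I)
f(-1)*(-40) = (-5 + 2*(-1)**2 + 3*I)*(-40) = (-5 + 2*1 + 3*I)*(-40) = (-5 + 2 + 3*I)*(-40) = (-3 + 3*I)*(-40) = 120 - 120*I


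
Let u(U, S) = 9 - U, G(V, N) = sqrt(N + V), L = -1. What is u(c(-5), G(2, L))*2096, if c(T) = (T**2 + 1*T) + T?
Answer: -12576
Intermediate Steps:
c(T) = T**2 + 2*T (c(T) = (T**2 + T) + T = (T + T**2) + T = T**2 + 2*T)
u(c(-5), G(2, L))*2096 = (9 - (-5)*(2 - 5))*2096 = (9 - (-5)*(-3))*2096 = (9 - 1*15)*2096 = (9 - 15)*2096 = -6*2096 = -12576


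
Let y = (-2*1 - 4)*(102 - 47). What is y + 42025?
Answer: 41695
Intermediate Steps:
y = -330 (y = (-2 - 4)*55 = -6*55 = -330)
y + 42025 = -330 + 42025 = 41695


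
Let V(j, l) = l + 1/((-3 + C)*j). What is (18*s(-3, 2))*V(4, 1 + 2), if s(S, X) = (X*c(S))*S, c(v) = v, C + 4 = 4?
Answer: 945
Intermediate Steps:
C = 0 (C = -4 + 4 = 0)
s(S, X) = X*S**2 (s(S, X) = (X*S)*S = (S*X)*S = X*S**2)
V(j, l) = l - 1/(3*j) (V(j, l) = l + 1/((-3 + 0)*j) = l + 1/(-3*j) = l - 1/(3*j))
(18*s(-3, 2))*V(4, 1 + 2) = (18*(2*(-3)**2))*((1 + 2) - 1/3/4) = (18*(2*9))*(3 - 1/3*1/4) = (18*18)*(3 - 1/12) = 324*(35/12) = 945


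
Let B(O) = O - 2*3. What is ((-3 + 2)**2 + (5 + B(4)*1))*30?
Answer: 120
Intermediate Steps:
B(O) = -6 + O (B(O) = O - 6 = -6 + O)
((-3 + 2)**2 + (5 + B(4)*1))*30 = ((-3 + 2)**2 + (5 + (-6 + 4)*1))*30 = ((-1)**2 + (5 - 2*1))*30 = (1 + (5 - 2))*30 = (1 + 3)*30 = 4*30 = 120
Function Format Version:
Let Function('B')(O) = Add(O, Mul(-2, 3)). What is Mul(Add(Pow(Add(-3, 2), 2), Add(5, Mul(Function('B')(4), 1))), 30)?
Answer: 120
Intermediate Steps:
Function('B')(O) = Add(-6, O) (Function('B')(O) = Add(O, -6) = Add(-6, O))
Mul(Add(Pow(Add(-3, 2), 2), Add(5, Mul(Function('B')(4), 1))), 30) = Mul(Add(Pow(Add(-3, 2), 2), Add(5, Mul(Add(-6, 4), 1))), 30) = Mul(Add(Pow(-1, 2), Add(5, Mul(-2, 1))), 30) = Mul(Add(1, Add(5, -2)), 30) = Mul(Add(1, 3), 30) = Mul(4, 30) = 120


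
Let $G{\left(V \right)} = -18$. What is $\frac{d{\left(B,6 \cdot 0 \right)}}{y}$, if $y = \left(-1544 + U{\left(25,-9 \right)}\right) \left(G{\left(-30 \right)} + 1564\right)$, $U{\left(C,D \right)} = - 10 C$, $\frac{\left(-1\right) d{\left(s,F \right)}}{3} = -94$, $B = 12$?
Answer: $- \frac{47}{462254} \approx -0.00010168$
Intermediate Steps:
$d{\left(s,F \right)} = 282$ ($d{\left(s,F \right)} = \left(-3\right) \left(-94\right) = 282$)
$y = -2773524$ ($y = \left(-1544 - 250\right) \left(-18 + 1564\right) = \left(-1544 - 250\right) 1546 = \left(-1794\right) 1546 = -2773524$)
$\frac{d{\left(B,6 \cdot 0 \right)}}{y} = \frac{282}{-2773524} = 282 \left(- \frac{1}{2773524}\right) = - \frac{47}{462254}$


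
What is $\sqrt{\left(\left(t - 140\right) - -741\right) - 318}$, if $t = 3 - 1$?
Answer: $\sqrt{285} \approx 16.882$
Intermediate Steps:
$t = 2$
$\sqrt{\left(\left(t - 140\right) - -741\right) - 318} = \sqrt{\left(\left(2 - 140\right) - -741\right) - 318} = \sqrt{\left(\left(2 - 140\right) + 741\right) - 318} = \sqrt{\left(-138 + 741\right) - 318} = \sqrt{603 - 318} = \sqrt{285}$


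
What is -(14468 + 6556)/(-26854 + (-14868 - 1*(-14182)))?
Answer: 584/765 ≈ 0.76340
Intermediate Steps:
-(14468 + 6556)/(-26854 + (-14868 - 1*(-14182))) = -21024/(-26854 + (-14868 + 14182)) = -21024/(-26854 - 686) = -21024/(-27540) = -21024*(-1)/27540 = -1*(-584/765) = 584/765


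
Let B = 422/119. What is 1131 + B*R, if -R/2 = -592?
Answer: 634237/119 ≈ 5329.7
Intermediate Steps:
R = 1184 (R = -2*(-592) = 1184)
B = 422/119 (B = 422*(1/119) = 422/119 ≈ 3.5462)
1131 + B*R = 1131 + (422/119)*1184 = 1131 + 499648/119 = 634237/119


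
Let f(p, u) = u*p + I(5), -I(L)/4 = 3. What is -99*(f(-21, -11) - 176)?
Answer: -4257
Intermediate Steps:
I(L) = -12 (I(L) = -4*3 = -12)
f(p, u) = -12 + p*u (f(p, u) = u*p - 12 = p*u - 12 = -12 + p*u)
-99*(f(-21, -11) - 176) = -99*((-12 - 21*(-11)) - 176) = -99*((-12 + 231) - 176) = -99*(219 - 176) = -99*43 = -4257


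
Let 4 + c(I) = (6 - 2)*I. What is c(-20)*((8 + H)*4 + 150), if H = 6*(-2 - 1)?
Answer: -9240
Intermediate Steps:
c(I) = -4 + 4*I (c(I) = -4 + (6 - 2)*I = -4 + 4*I)
H = -18 (H = 6*(-3) = -18)
c(-20)*((8 + H)*4 + 150) = (-4 + 4*(-20))*((8 - 18)*4 + 150) = (-4 - 80)*(-10*4 + 150) = -84*(-40 + 150) = -84*110 = -9240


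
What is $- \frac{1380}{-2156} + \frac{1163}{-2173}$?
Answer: $\frac{122828}{1171247} \approx 0.10487$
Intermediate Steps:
$- \frac{1380}{-2156} + \frac{1163}{-2173} = \left(-1380\right) \left(- \frac{1}{2156}\right) + 1163 \left(- \frac{1}{2173}\right) = \frac{345}{539} - \frac{1163}{2173} = \frac{122828}{1171247}$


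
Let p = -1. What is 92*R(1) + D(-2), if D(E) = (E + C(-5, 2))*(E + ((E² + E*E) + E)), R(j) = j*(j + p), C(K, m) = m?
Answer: 0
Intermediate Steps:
R(j) = j*(-1 + j) (R(j) = j*(j - 1) = j*(-1 + j))
D(E) = (2 + E)*(2*E + 2*E²) (D(E) = (E + 2)*(E + ((E² + E*E) + E)) = (2 + E)*(E + ((E² + E²) + E)) = (2 + E)*(E + (2*E² + E)) = (2 + E)*(E + (E + 2*E²)) = (2 + E)*(2*E + 2*E²))
92*R(1) + D(-2) = 92*(1*(-1 + 1)) + 2*(-2)*(2 + (-2)² + 3*(-2)) = 92*(1*0) + 2*(-2)*(2 + 4 - 6) = 92*0 + 2*(-2)*0 = 0 + 0 = 0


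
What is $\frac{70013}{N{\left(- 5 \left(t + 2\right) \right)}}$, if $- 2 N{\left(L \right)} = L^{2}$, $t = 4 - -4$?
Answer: $- \frac{70013}{1250} \approx -56.01$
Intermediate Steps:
$t = 8$ ($t = 4 + 4 = 8$)
$N{\left(L \right)} = - \frac{L^{2}}{2}$
$\frac{70013}{N{\left(- 5 \left(t + 2\right) \right)}} = \frac{70013}{\left(- \frac{1}{2}\right) \left(- 5 \left(8 + 2\right)\right)^{2}} = \frac{70013}{\left(- \frac{1}{2}\right) \left(\left(-5\right) 10\right)^{2}} = \frac{70013}{\left(- \frac{1}{2}\right) \left(-50\right)^{2}} = \frac{70013}{\left(- \frac{1}{2}\right) 2500} = \frac{70013}{-1250} = 70013 \left(- \frac{1}{1250}\right) = - \frac{70013}{1250}$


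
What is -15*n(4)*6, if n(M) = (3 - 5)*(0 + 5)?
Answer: 900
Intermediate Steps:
n(M) = -10 (n(M) = -2*5 = -10)
-15*n(4)*6 = -15*(-10)*6 = 150*6 = 900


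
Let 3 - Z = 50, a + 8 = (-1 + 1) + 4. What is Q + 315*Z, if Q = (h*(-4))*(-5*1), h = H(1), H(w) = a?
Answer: -14885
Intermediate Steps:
a = -4 (a = -8 + ((-1 + 1) + 4) = -8 + (0 + 4) = -8 + 4 = -4)
H(w) = -4
Z = -47 (Z = 3 - 1*50 = 3 - 50 = -47)
h = -4
Q = -80 (Q = (-4*(-4))*(-5*1) = 16*(-5) = -80)
Q + 315*Z = -80 + 315*(-47) = -80 - 14805 = -14885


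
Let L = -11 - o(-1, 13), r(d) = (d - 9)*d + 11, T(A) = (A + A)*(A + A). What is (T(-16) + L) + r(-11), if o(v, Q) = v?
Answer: 1245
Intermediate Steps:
T(A) = 4*A² (T(A) = (2*A)*(2*A) = 4*A²)
r(d) = 11 + d*(-9 + d) (r(d) = (-9 + d)*d + 11 = d*(-9 + d) + 11 = 11 + d*(-9 + d))
L = -10 (L = -11 - 1*(-1) = -11 + 1 = -10)
(T(-16) + L) + r(-11) = (4*(-16)² - 10) + (11 + (-11)² - 9*(-11)) = (4*256 - 10) + (11 + 121 + 99) = (1024 - 10) + 231 = 1014 + 231 = 1245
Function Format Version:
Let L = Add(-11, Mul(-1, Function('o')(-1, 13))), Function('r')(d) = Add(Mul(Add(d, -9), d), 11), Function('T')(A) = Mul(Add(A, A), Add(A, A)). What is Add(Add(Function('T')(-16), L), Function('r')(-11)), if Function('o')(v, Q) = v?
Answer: 1245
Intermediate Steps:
Function('T')(A) = Mul(4, Pow(A, 2)) (Function('T')(A) = Mul(Mul(2, A), Mul(2, A)) = Mul(4, Pow(A, 2)))
Function('r')(d) = Add(11, Mul(d, Add(-9, d))) (Function('r')(d) = Add(Mul(Add(-9, d), d), 11) = Add(Mul(d, Add(-9, d)), 11) = Add(11, Mul(d, Add(-9, d))))
L = -10 (L = Add(-11, Mul(-1, -1)) = Add(-11, 1) = -10)
Add(Add(Function('T')(-16), L), Function('r')(-11)) = Add(Add(Mul(4, Pow(-16, 2)), -10), Add(11, Pow(-11, 2), Mul(-9, -11))) = Add(Add(Mul(4, 256), -10), Add(11, 121, 99)) = Add(Add(1024, -10), 231) = Add(1014, 231) = 1245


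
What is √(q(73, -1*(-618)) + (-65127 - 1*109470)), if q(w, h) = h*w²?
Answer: 15*√13861 ≈ 1766.0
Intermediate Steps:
√(q(73, -1*(-618)) + (-65127 - 1*109470)) = √(-1*(-618)*73² + (-65127 - 1*109470)) = √(618*5329 + (-65127 - 109470)) = √(3293322 - 174597) = √3118725 = 15*√13861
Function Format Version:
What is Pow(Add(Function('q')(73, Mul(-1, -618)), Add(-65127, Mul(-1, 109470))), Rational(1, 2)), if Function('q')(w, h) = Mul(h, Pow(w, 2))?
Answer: Mul(15, Pow(13861, Rational(1, 2))) ≈ 1766.0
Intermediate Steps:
Pow(Add(Function('q')(73, Mul(-1, -618)), Add(-65127, Mul(-1, 109470))), Rational(1, 2)) = Pow(Add(Mul(Mul(-1, -618), Pow(73, 2)), Add(-65127, Mul(-1, 109470))), Rational(1, 2)) = Pow(Add(Mul(618, 5329), Add(-65127, -109470)), Rational(1, 2)) = Pow(Add(3293322, -174597), Rational(1, 2)) = Pow(3118725, Rational(1, 2)) = Mul(15, Pow(13861, Rational(1, 2)))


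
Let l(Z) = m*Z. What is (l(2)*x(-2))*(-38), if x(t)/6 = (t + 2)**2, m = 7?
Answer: 0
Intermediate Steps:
l(Z) = 7*Z
x(t) = 6*(2 + t)**2 (x(t) = 6*(t + 2)**2 = 6*(2 + t)**2)
(l(2)*x(-2))*(-38) = ((7*2)*(6*(2 - 2)**2))*(-38) = (14*(6*0**2))*(-38) = (14*(6*0))*(-38) = (14*0)*(-38) = 0*(-38) = 0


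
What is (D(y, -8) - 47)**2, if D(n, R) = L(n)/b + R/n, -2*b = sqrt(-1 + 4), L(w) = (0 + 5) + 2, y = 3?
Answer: 22789/9 + 4172*sqrt(3)/9 ≈ 3335.0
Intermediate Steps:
L(w) = 7 (L(w) = 5 + 2 = 7)
b = -sqrt(3)/2 (b = -sqrt(-1 + 4)/2 = -sqrt(3)/2 ≈ -0.86602)
D(n, R) = -14*sqrt(3)/3 + R/n (D(n, R) = 7/((-sqrt(3)/2)) + R/n = 7*(-2*sqrt(3)/3) + R/n = -14*sqrt(3)/3 + R/n)
(D(y, -8) - 47)**2 = ((-14*sqrt(3)/3 - 8/3) - 47)**2 = ((-8/3 - 14*sqrt(3)/3) - 47)**2 = (-149/3 - 14*sqrt(3)/3)**2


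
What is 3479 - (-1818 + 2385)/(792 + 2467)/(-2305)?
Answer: 26134231172/7511995 ≈ 3479.0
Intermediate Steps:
3479 - (-1818 + 2385)/(792 + 2467)/(-2305) = 3479 - 567/3259*(-1)/2305 = 3479 - 567*(1/3259)*(-1)/2305 = 3479 - 567*(-1)/(3259*2305) = 3479 - 1*(-567/7511995) = 3479 + 567/7511995 = 26134231172/7511995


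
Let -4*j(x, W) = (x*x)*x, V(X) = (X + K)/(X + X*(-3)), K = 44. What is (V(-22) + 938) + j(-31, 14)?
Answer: 33545/4 ≈ 8386.3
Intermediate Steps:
V(X) = -(44 + X)/(2*X) (V(X) = (X + 44)/(X + X*(-3)) = (44 + X)/(X - 3*X) = (44 + X)/((-2*X)) = (44 + X)*(-1/(2*X)) = -(44 + X)/(2*X))
j(x, W) = -x**3/4 (j(x, W) = -x*x*x/4 = -x**2*x/4 = -x**3/4)
(V(-22) + 938) + j(-31, 14) = ((1/2)*(-44 - 1*(-22))/(-22) + 938) - 1/4*(-31)**3 = ((1/2)*(-1/22)*(-44 + 22) + 938) - 1/4*(-29791) = ((1/2)*(-1/22)*(-22) + 938) + 29791/4 = (1/2 + 938) + 29791/4 = 1877/2 + 29791/4 = 33545/4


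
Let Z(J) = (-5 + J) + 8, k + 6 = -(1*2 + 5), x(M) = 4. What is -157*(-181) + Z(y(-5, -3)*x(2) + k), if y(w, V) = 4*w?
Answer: 28327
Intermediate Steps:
k = -13 (k = -6 - (1*2 + 5) = -6 - (2 + 5) = -6 - 1*7 = -6 - 7 = -13)
Z(J) = 3 + J
-157*(-181) + Z(y(-5, -3)*x(2) + k) = -157*(-181) + (3 + ((4*(-5))*4 - 13)) = 28417 + (3 + (-20*4 - 13)) = 28417 + (3 + (-80 - 13)) = 28417 + (3 - 93) = 28417 - 90 = 28327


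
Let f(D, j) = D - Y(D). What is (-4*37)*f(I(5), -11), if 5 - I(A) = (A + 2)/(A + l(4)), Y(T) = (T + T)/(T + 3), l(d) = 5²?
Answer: -1830686/3495 ≈ -523.80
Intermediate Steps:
l(d) = 25
Y(T) = 2*T/(3 + T) (Y(T) = (2*T)/(3 + T) = 2*T/(3 + T))
I(A) = 5 - (2 + A)/(25 + A) (I(A) = 5 - (A + 2)/(A + 25) = 5 - (2 + A)/(25 + A))
f(D, j) = D - 2*D/(3 + D)
(-4*37)*f(I(5), -11) = (-4*37)*(((123 + 4*5)/(25 + 5))*(1 + (123 + 4*5)/(25 + 5))/(3 + (123 + 4*5)/(25 + 5))) = -148*(123 + 20)/30*(1 + (123 + 20)/30)/(3 + (123 + 20)/30) = -148*(1/30)*143*(1 + (1/30)*143)/(3 + (1/30)*143) = -10582*(1 + 143/30)/(15*(3 + 143/30)) = -10582*173/(15*233/30*30) = -10582*30*173/(15*233*30) = -148*24739/6990 = -1830686/3495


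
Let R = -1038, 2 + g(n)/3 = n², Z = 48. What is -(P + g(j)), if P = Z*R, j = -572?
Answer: -931722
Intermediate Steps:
g(n) = -6 + 3*n²
P = -49824 (P = 48*(-1038) = -49824)
-(P + g(j)) = -(-49824 + (-6 + 3*(-572)²)) = -(-49824 + (-6 + 3*327184)) = -(-49824 + (-6 + 981552)) = -(-49824 + 981546) = -1*931722 = -931722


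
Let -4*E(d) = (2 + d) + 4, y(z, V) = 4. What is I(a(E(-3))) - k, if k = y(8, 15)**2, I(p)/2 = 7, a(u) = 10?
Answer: -2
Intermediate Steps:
E(d) = -3/2 - d/4 (E(d) = -((2 + d) + 4)/4 = -(6 + d)/4 = -3/2 - d/4)
I(p) = 14 (I(p) = 2*7 = 14)
k = 16 (k = 4**2 = 16)
I(a(E(-3))) - k = 14 - 1*16 = 14 - 16 = -2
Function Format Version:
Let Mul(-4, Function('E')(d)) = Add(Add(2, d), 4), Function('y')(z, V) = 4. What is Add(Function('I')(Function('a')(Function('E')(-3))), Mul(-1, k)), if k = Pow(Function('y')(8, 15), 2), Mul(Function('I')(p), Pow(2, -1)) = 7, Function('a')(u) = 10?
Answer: -2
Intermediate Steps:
Function('E')(d) = Add(Rational(-3, 2), Mul(Rational(-1, 4), d)) (Function('E')(d) = Mul(Rational(-1, 4), Add(Add(2, d), 4)) = Mul(Rational(-1, 4), Add(6, d)) = Add(Rational(-3, 2), Mul(Rational(-1, 4), d)))
Function('I')(p) = 14 (Function('I')(p) = Mul(2, 7) = 14)
k = 16 (k = Pow(4, 2) = 16)
Add(Function('I')(Function('a')(Function('E')(-3))), Mul(-1, k)) = Add(14, Mul(-1, 16)) = Add(14, -16) = -2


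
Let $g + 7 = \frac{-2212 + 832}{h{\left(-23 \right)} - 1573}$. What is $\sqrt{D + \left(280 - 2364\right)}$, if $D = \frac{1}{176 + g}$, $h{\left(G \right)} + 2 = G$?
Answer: $\frac{i \sqrt{38387567187565}}{135721} \approx 45.651 i$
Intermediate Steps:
$h{\left(G \right)} = -2 + G$
$g = - \frac{4903}{799}$ ($g = -7 + \frac{-2212 + 832}{\left(-2 - 23\right) - 1573} = -7 - \frac{1380}{-25 - 1573} = -7 - \frac{1380}{-1598} = -7 - - \frac{690}{799} = -7 + \frac{690}{799} = - \frac{4903}{799} \approx -6.1364$)
$D = \frac{799}{135721}$ ($D = \frac{1}{176 - \frac{4903}{799}} = \frac{1}{\frac{135721}{799}} = \frac{799}{135721} \approx 0.0058871$)
$\sqrt{D + \left(280 - 2364\right)} = \sqrt{\frac{799}{135721} + \left(280 - 2364\right)} = \sqrt{\frac{799}{135721} - 2084} = \sqrt{- \frac{282841765}{135721}} = \frac{i \sqrt{38387567187565}}{135721}$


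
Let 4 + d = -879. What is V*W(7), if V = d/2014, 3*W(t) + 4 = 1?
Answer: 883/2014 ≈ 0.43843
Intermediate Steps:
d = -883 (d = -4 - 879 = -883)
W(t) = -1 (W(t) = -4/3 + (1/3)*1 = -4/3 + 1/3 = -1)
V = -883/2014 ≈ -0.43843
V*W(7) = -883/2014*(-1) = 883/2014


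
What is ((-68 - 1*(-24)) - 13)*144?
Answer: -8208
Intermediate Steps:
((-68 - 1*(-24)) - 13)*144 = ((-68 + 24) - 13)*144 = (-44 - 13)*144 = -57*144 = -8208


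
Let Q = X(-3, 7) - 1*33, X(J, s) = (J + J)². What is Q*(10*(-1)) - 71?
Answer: -101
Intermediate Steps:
X(J, s) = 4*J² (X(J, s) = (2*J)² = 4*J²)
Q = 3 (Q = 4*(-3)² - 1*33 = 4*9 - 33 = 36 - 33 = 3)
Q*(10*(-1)) - 71 = 3*(10*(-1)) - 71 = 3*(-10) - 71 = -30 - 71 = -101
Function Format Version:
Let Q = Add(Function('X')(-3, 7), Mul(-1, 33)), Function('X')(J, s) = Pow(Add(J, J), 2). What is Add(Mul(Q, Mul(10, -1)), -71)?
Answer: -101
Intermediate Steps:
Function('X')(J, s) = Mul(4, Pow(J, 2)) (Function('X')(J, s) = Pow(Mul(2, J), 2) = Mul(4, Pow(J, 2)))
Q = 3 (Q = Add(Mul(4, Pow(-3, 2)), Mul(-1, 33)) = Add(Mul(4, 9), -33) = Add(36, -33) = 3)
Add(Mul(Q, Mul(10, -1)), -71) = Add(Mul(3, Mul(10, -1)), -71) = Add(Mul(3, -10), -71) = Add(-30, -71) = -101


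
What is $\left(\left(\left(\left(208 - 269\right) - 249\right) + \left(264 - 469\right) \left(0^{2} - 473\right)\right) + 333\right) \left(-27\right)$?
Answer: $-2618676$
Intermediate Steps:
$\left(\left(\left(\left(208 - 269\right) - 249\right) + \left(264 - 469\right) \left(0^{2} - 473\right)\right) + 333\right) \left(-27\right) = \left(\left(\left(-61 - 249\right) - 205 \left(0 - 473\right)\right) + 333\right) \left(-27\right) = \left(\left(-310 - -96965\right) + 333\right) \left(-27\right) = \left(\left(-310 + 96965\right) + 333\right) \left(-27\right) = \left(96655 + 333\right) \left(-27\right) = 96988 \left(-27\right) = -2618676$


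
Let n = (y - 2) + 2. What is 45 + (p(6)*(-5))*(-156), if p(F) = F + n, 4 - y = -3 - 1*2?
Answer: 11745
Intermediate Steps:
y = 9 (y = 4 - (-3 - 1*2) = 4 - (-3 - 2) = 4 - 1*(-5) = 4 + 5 = 9)
n = 9 (n = (9 - 2) + 2 = 7 + 2 = 9)
p(F) = 9 + F (p(F) = F + 9 = 9 + F)
45 + (p(6)*(-5))*(-156) = 45 + ((9 + 6)*(-5))*(-156) = 45 + (15*(-5))*(-156) = 45 - 75*(-156) = 45 + 11700 = 11745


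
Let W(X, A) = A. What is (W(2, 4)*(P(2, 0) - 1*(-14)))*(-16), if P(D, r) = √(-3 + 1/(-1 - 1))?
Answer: -896 - 32*I*√14 ≈ -896.0 - 119.73*I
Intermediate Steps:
P(D, r) = I*√14/2 (P(D, r) = √(-3 + 1/(-2)) = √(-3 - ½) = √(-7/2) = I*√14/2)
(W(2, 4)*(P(2, 0) - 1*(-14)))*(-16) = (4*(I*√14/2 - 1*(-14)))*(-16) = (4*(I*√14/2 + 14))*(-16) = (4*(14 + I*√14/2))*(-16) = (56 + 2*I*√14)*(-16) = -896 - 32*I*√14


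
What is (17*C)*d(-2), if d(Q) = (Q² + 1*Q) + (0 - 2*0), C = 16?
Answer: 544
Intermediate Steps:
d(Q) = Q + Q² (d(Q) = (Q² + Q) + (0 + 0) = (Q + Q²) + 0 = Q + Q²)
(17*C)*d(-2) = (17*16)*(-2*(1 - 2)) = 272*(-2*(-1)) = 272*2 = 544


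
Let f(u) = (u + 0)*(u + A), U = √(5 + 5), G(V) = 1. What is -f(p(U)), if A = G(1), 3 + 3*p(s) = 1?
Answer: 2/9 ≈ 0.22222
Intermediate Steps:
U = √10 ≈ 3.1623
p(s) = -⅔ (p(s) = -1 + (⅓)*1 = -1 + ⅓ = -⅔)
A = 1
f(u) = u*(1 + u) (f(u) = (u + 0)*(u + 1) = u*(1 + u))
-f(p(U)) = -(-2)*(1 - ⅔)/3 = -(-2)/(3*3) = -1*(-2/9) = 2/9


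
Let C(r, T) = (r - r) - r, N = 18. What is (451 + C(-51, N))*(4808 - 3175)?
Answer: 819766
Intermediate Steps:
C(r, T) = -r (C(r, T) = 0 - r = -r)
(451 + C(-51, N))*(4808 - 3175) = (451 - 1*(-51))*(4808 - 3175) = (451 + 51)*1633 = 502*1633 = 819766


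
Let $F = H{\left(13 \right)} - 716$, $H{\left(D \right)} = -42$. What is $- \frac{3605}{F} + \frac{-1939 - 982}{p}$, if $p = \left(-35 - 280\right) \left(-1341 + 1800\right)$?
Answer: $\frac{523443043}{109595430} \approx 4.7761$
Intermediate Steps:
$p = -144585$ ($p = \left(-35 - 280\right) 459 = \left(-315\right) 459 = -144585$)
$F = -758$ ($F = -42 - 716 = -758$)
$- \frac{3605}{F} + \frac{-1939 - 982}{p} = - \frac{3605}{-758} + \frac{-1939 - 982}{-144585} = \left(-3605\right) \left(- \frac{1}{758}\right) - - \frac{2921}{144585} = \frac{3605}{758} + \frac{2921}{144585} = \frac{523443043}{109595430}$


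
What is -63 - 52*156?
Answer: -8175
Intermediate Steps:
-63 - 52*156 = -63 - 8112 = -8175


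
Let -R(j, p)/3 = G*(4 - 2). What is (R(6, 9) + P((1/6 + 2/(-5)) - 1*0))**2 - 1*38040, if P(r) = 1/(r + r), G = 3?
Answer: -1844079/49 ≈ -37634.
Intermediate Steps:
R(j, p) = -18 (R(j, p) = -9*(4 - 2) = -9*2 = -3*6 = -18)
P(r) = 1/(2*r)
(R(6, 9) + P((1/6 + 2/(-5)) - 1*0))**2 - 1*38040 = (-18 + 1/(2*((1/6 + 2/(-5)) - 1*0)))**2 - 1*38040 = (-18 + 1/(2*((1*(1/6) + 2*(-1/5)) + 0)))**2 - 38040 = (-18 + 1/(2*((1/6 - 2/5) + 0)))**2 - 38040 = (-18 + 1/(2*(-7/30 + 0)))**2 - 38040 = (-18 + 1/(2*(-7/30)))**2 - 38040 = (-18 + (1/2)*(-30/7))**2 - 38040 = (-18 - 15/7)**2 - 38040 = (-141/7)**2 - 38040 = 19881/49 - 38040 = -1844079/49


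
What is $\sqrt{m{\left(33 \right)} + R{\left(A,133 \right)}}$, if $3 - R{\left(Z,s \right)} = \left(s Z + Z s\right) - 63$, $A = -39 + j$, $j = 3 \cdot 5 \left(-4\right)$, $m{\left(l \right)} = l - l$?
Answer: $20 \sqrt{66} \approx 162.48$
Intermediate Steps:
$m{\left(l \right)} = 0$
$j = -60$ ($j = 15 \left(-4\right) = -60$)
$A = -99$ ($A = -39 - 60 = -99$)
$R{\left(Z,s \right)} = 66 - 2 Z s$ ($R{\left(Z,s \right)} = 3 - \left(\left(s Z + Z s\right) - 63\right) = 3 - \left(\left(Z s + Z s\right) - 63\right) = 3 - \left(2 Z s - 63\right) = 3 - \left(-63 + 2 Z s\right) = 66 - 2 Z s$)
$\sqrt{m{\left(33 \right)} + R{\left(A,133 \right)}} = \sqrt{0 - \left(-66 - 26334\right)} = \sqrt{0 + \left(66 + 26334\right)} = \sqrt{0 + 26400} = \sqrt{26400} = 20 \sqrt{66}$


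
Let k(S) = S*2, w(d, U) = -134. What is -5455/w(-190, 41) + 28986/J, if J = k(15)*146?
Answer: 1157376/24455 ≈ 47.327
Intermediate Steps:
k(S) = 2*S
J = 4380 (J = (2*15)*146 = 30*146 = 4380)
-5455/w(-190, 41) + 28986/J = -5455/(-134) + 28986/4380 = -5455*(-1/134) + 28986*(1/4380) = 5455/134 + 4831/730 = 1157376/24455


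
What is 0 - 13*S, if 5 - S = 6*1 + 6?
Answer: 91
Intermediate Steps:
S = -7 (S = 5 - (6*1 + 6) = 5 - (6 + 6) = 5 - 1*12 = 5 - 12 = -7)
0 - 13*S = 0 - 13*(-7) = 0 + 91 = 91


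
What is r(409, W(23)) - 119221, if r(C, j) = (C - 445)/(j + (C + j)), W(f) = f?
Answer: -54245591/455 ≈ -1.1922e+5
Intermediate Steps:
r(C, j) = (-445 + C)/(C + 2*j)
r(409, W(23)) - 119221 = (-445 + 409)/(409 + 2*23) - 119221 = -36/(409 + 46) - 119221 = -36/455 - 119221 = -54245591/455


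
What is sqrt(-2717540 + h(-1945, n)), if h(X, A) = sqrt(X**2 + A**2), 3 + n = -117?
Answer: sqrt(-2717540 + 5*sqrt(151897)) ≈ 1647.9*I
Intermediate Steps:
n = -120 (n = -3 - 117 = -120)
h(X, A) = sqrt(A**2 + X**2)
sqrt(-2717540 + h(-1945, n)) = sqrt(-2717540 + sqrt((-120)**2 + (-1945)**2)) = sqrt(-2717540 + sqrt(14400 + 3783025)) = sqrt(-2717540 + sqrt(3797425)) = sqrt(-2717540 + 5*sqrt(151897))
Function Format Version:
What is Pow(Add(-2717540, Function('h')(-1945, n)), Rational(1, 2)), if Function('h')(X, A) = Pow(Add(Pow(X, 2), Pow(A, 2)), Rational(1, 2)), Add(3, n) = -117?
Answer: Pow(Add(-2717540, Mul(5, Pow(151897, Rational(1, 2)))), Rational(1, 2)) ≈ Mul(1647.9, I)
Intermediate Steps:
n = -120 (n = Add(-3, -117) = -120)
Function('h')(X, A) = Pow(Add(Pow(A, 2), Pow(X, 2)), Rational(1, 2))
Pow(Add(-2717540, Function('h')(-1945, n)), Rational(1, 2)) = Pow(Add(-2717540, Pow(Add(Pow(-120, 2), Pow(-1945, 2)), Rational(1, 2))), Rational(1, 2)) = Pow(Add(-2717540, Pow(Add(14400, 3783025), Rational(1, 2))), Rational(1, 2)) = Pow(Add(-2717540, Pow(3797425, Rational(1, 2))), Rational(1, 2)) = Pow(Add(-2717540, Mul(5, Pow(151897, Rational(1, 2)))), Rational(1, 2))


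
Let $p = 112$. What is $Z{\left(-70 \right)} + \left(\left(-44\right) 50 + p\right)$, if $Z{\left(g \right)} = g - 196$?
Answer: $-2354$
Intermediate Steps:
$Z{\left(g \right)} = -196 + g$
$Z{\left(-70 \right)} + \left(\left(-44\right) 50 + p\right) = \left(-196 - 70\right) + \left(\left(-44\right) 50 + 112\right) = -266 + \left(-2200 + 112\right) = -266 - 2088 = -2354$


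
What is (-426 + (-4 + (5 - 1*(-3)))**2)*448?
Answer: -183680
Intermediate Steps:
(-426 + (-4 + (5 - 1*(-3)))**2)*448 = (-426 + (-4 + (5 + 3))**2)*448 = (-426 + (-4 + 8)**2)*448 = (-426 + 4**2)*448 = (-426 + 16)*448 = -410*448 = -183680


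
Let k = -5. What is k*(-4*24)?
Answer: 480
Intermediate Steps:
k*(-4*24) = -(-20)*24 = -5*(-96) = 480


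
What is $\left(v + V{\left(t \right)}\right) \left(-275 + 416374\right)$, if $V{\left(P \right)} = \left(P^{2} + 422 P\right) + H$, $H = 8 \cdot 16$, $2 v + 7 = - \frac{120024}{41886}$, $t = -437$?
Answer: $\frac{12932242492775}{4654} \approx 2.7787 \cdot 10^{9}$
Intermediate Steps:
$v = - \frac{22957}{4654}$ ($v = - \frac{7}{2} + \frac{\left(-120024\right) \frac{1}{41886}}{2} = - \frac{7}{2} + \frac{1}{2} \left(- \frac{6668}{2327}\right) = - \frac{7}{2} - \frac{3334}{2327} = - \frac{22957}{4654} \approx -4.9327$)
$H = 128$
$V{\left(P \right)} = 128 + P^{2} + 422 P$ ($V{\left(P \right)} = \left(P^{2} + 422 P\right) + 128 = 128 + P^{2} + 422 P$)
$\left(v + V{\left(t \right)}\right) \left(-275 + 416374\right) = \left(- \frac{22957}{4654} + \left(128 + \left(-437\right)^{2} + 422 \left(-437\right)\right)\right) \left(-275 + 416374\right) = \left(- \frac{22957}{4654} + \left(128 + 190969 - 184414\right)\right) 416099 = \left(- \frac{22957}{4654} + 6683\right) 416099 = \frac{31079725}{4654} \cdot 416099 = \frac{12932242492775}{4654}$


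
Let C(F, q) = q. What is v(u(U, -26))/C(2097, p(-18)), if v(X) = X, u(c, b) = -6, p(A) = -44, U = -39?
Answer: 3/22 ≈ 0.13636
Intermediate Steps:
v(u(U, -26))/C(2097, p(-18)) = -6/(-44) = -6*(-1/44) = 3/22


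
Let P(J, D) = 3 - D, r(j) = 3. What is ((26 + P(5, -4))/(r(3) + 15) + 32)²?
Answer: 41209/36 ≈ 1144.7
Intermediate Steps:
((26 + P(5, -4))/(r(3) + 15) + 32)² = ((26 + (3 - 1*(-4)))/(3 + 15) + 32)² = ((26 + (3 + 4))/18 + 32)² = ((26 + 7)*(1/18) + 32)² = (33*(1/18) + 32)² = (11/6 + 32)² = (203/6)² = 41209/36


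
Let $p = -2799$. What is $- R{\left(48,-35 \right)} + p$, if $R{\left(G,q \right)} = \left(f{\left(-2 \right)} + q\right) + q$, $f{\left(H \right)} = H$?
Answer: $-2727$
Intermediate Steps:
$R{\left(G,q \right)} = -2 + 2 q$ ($R{\left(G,q \right)} = \left(-2 + q\right) + q = -2 + 2 q$)
$- R{\left(48,-35 \right)} + p = - (-2 + 2 \left(-35\right)) - 2799 = - (-2 - 70) - 2799 = \left(-1\right) \left(-72\right) - 2799 = 72 - 2799 = -2727$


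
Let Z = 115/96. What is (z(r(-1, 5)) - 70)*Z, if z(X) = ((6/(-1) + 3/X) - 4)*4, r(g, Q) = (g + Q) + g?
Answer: -6095/48 ≈ -126.98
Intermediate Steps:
r(g, Q) = Q + 2*g (r(g, Q) = (Q + g) + g = Q + 2*g)
z(X) = -40 + 12/X (z(X) = ((6*(-1) + 3/X) - 4)*4 = ((-6 + 3/X) - 4)*4 = (-10 + 3/X)*4 = -40 + 12/X)
Z = 115/96 (Z = 115*(1/96) = 115/96 ≈ 1.1979)
(z(r(-1, 5)) - 70)*Z = ((-40 + 12/(5 + 2*(-1))) - 70)*(115/96) = ((-40 + 12/(5 - 2)) - 70)*(115/96) = ((-40 + 12/3) - 70)*(115/96) = ((-40 + 12*(1/3)) - 70)*(115/96) = ((-40 + 4) - 70)*(115/96) = (-36 - 70)*(115/96) = -106*115/96 = -6095/48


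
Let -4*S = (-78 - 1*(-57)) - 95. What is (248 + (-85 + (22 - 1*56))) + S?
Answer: 158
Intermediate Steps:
S = 29 (S = -((-78 - 1*(-57)) - 95)/4 = -((-78 + 57) - 95)/4 = -(-21 - 95)/4 = -¼*(-116) = 29)
(248 + (-85 + (22 - 1*56))) + S = (248 + (-85 + (22 - 1*56))) + 29 = (248 + (-85 + (22 - 56))) + 29 = (248 + (-85 - 34)) + 29 = (248 - 119) + 29 = 129 + 29 = 158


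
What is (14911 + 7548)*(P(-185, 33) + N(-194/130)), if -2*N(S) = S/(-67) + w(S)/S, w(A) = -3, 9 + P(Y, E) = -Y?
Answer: 1660152278537/422435 ≈ 3.9300e+6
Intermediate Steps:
P(Y, E) = -9 - Y
N(S) = S/134 + 3/(2*S) (N(S) = -(S/(-67) - 3/S)/2 = -(S*(-1/67) - 3/S)/2 = -(-S/67 - 3/S)/2 = -(-3/S - S/67)/2 = S/134 + 3/(2*S))
(14911 + 7548)*(P(-185, 33) + N(-194/130)) = (14911 + 7548)*((-9 - 1*(-185)) + (201 + (-194/130)²)/(134*((-194/130)))) = 22459*((-9 + 185) + (201 + (-194*1/130)²)/(134*((-194*1/130)))) = 22459*(176 + (201 + (-97/65)²)/(134*(-97/65))) = 22459*(176 + (1/134)*(-65/97)*(201 + 9409/4225)) = 22459*(176 + (1/134)*(-65/97)*(858634/4225)) = 22459*(176 - 429317/422435) = 22459*(73919243/422435) = 1660152278537/422435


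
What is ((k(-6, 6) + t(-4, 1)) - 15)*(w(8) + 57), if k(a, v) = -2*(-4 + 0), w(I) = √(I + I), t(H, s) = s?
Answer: -366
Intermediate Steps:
w(I) = √2*√I (w(I) = √(2*I) = √2*√I)
k(a, v) = 8 (k(a, v) = -2*(-4) = 8)
((k(-6, 6) + t(-4, 1)) - 15)*(w(8) + 57) = ((8 + 1) - 15)*(√2*√8 + 57) = (9 - 15)*(√2*(2*√2) + 57) = -6*(4 + 57) = -6*61 = -366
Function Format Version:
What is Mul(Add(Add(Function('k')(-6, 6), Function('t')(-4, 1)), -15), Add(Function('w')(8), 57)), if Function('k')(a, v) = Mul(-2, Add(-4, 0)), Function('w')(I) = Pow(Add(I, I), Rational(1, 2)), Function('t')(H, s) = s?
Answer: -366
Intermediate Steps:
Function('w')(I) = Mul(Pow(2, Rational(1, 2)), Pow(I, Rational(1, 2))) (Function('w')(I) = Pow(Mul(2, I), Rational(1, 2)) = Mul(Pow(2, Rational(1, 2)), Pow(I, Rational(1, 2))))
Function('k')(a, v) = 8 (Function('k')(a, v) = Mul(-2, -4) = 8)
Mul(Add(Add(Function('k')(-6, 6), Function('t')(-4, 1)), -15), Add(Function('w')(8), 57)) = Mul(Add(Add(8, 1), -15), Add(Mul(Pow(2, Rational(1, 2)), Pow(8, Rational(1, 2))), 57)) = Mul(Add(9, -15), Add(Mul(Pow(2, Rational(1, 2)), Mul(2, Pow(2, Rational(1, 2)))), 57)) = Mul(-6, Add(4, 57)) = Mul(-6, 61) = -366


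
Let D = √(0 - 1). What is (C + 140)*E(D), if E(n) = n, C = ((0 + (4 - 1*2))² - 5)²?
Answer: 141*I ≈ 141.0*I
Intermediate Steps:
D = I (D = √(-1) = I ≈ 1.0*I)
C = 1 (C = ((0 + (4 - 2))² - 5)² = ((0 + 2)² - 5)² = (2² - 5)² = (4 - 5)² = (-1)² = 1)
(C + 140)*E(D) = (1 + 140)*I = 141*I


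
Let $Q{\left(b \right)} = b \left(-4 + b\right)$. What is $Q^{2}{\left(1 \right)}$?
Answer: $9$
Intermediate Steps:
$Q^{2}{\left(1 \right)} = \left(1 \left(-4 + 1\right)\right)^{2} = \left(1 \left(-3\right)\right)^{2} = \left(-3\right)^{2} = 9$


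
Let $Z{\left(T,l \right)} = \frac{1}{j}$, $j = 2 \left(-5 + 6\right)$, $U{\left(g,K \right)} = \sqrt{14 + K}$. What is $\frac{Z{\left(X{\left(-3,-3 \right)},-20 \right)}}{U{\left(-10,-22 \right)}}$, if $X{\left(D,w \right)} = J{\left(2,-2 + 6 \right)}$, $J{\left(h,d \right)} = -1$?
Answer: $- \frac{i \sqrt{2}}{8} \approx - 0.17678 i$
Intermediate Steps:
$X{\left(D,w \right)} = -1$
$j = 2$ ($j = 2 \cdot 1 = 2$)
$Z{\left(T,l \right)} = \frac{1}{2}$
$\frac{Z{\left(X{\left(-3,-3 \right)},-20 \right)}}{U{\left(-10,-22 \right)}} = \frac{1}{2 \sqrt{14 - 22}} = \frac{1}{2 \sqrt{-8}} = \frac{1}{2 \cdot 2 i \sqrt{2}} = \frac{\left(- \frac{1}{4}\right) i \sqrt{2}}{2} = - \frac{i \sqrt{2}}{8}$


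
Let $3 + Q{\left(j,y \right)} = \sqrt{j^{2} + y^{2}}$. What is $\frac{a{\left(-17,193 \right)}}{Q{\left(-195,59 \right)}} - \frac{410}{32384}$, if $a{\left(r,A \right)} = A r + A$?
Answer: $- \frac{158509573}{671919424} - \frac{3088 \sqrt{41506}}{41497} \approx -15.396$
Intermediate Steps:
$a{\left(r,A \right)} = A + A r$
$Q{\left(j,y \right)} = -3 + \sqrt{j^{2} + y^{2}}$
$\frac{a{\left(-17,193 \right)}}{Q{\left(-195,59 \right)}} - \frac{410}{32384} = \frac{193 \left(1 - 17\right)}{-3 + \sqrt{\left(-195\right)^{2} + 59^{2}}} - \frac{410}{32384} = \frac{193 \left(-16\right)}{-3 + \sqrt{38025 + 3481}} - \frac{205}{16192} = - \frac{3088}{-3 + \sqrt{41506}} - \frac{205}{16192} = - \frac{205}{16192} - \frac{3088}{-3 + \sqrt{41506}}$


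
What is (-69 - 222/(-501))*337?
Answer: -3858313/167 ≈ -23104.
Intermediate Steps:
(-69 - 222/(-501))*337 = (-69 - 222*(-1/501))*337 = (-69 + 74/167)*337 = -11449/167*337 = -3858313/167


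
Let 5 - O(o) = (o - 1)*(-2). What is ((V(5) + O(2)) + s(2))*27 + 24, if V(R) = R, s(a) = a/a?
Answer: 375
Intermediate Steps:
s(a) = 1
O(o) = 3 + 2*o (O(o) = 5 - (o - 1)*(-2) = 5 - (-1 + o)*(-2) = 5 - (2 - 2*o) = 5 + (-2 + 2*o) = 3 + 2*o)
((V(5) + O(2)) + s(2))*27 + 24 = ((5 + (3 + 2*2)) + 1)*27 + 24 = ((5 + (3 + 4)) + 1)*27 + 24 = ((5 + 7) + 1)*27 + 24 = (12 + 1)*27 + 24 = 13*27 + 24 = 351 + 24 = 375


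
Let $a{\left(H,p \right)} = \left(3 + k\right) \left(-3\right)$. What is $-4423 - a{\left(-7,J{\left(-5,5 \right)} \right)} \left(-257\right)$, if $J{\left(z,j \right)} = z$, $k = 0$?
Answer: $-6736$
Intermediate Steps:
$a{\left(H,p \right)} = -9$ ($a{\left(H,p \right)} = \left(3 + 0\right) \left(-3\right) = 3 \left(-3\right) = -9$)
$-4423 - a{\left(-7,J{\left(-5,5 \right)} \right)} \left(-257\right) = -4423 - \left(-9\right) \left(-257\right) = -4423 - 2313 = -6736$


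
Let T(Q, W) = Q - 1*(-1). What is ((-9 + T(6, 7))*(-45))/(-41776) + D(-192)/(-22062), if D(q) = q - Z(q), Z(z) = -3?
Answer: 492507/76805176 ≈ 0.0064124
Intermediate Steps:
T(Q, W) = 1 + Q (T(Q, W) = Q + 1 = 1 + Q)
D(q) = 3 + q (D(q) = q - 1*(-3) = q + 3 = 3 + q)
((-9 + T(6, 7))*(-45))/(-41776) + D(-192)/(-22062) = ((-9 + (1 + 6))*(-45))/(-41776) + (3 - 192)/(-22062) = ((-9 + 7)*(-45))*(-1/41776) - 189*(-1/22062) = -2*(-45)*(-1/41776) + 63/7354 = 90*(-1/41776) + 63/7354 = -45/20888 + 63/7354 = 492507/76805176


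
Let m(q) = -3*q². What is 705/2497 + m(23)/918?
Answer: -1105183/764082 ≈ -1.4464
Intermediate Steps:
705/2497 + m(23)/918 = 705/2497 - 3*23²/918 = 705*(1/2497) - 3*529*(1/918) = 705/2497 - 1587*1/918 = 705/2497 - 529/306 = -1105183/764082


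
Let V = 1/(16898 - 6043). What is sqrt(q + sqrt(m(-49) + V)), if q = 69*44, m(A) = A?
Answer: sqrt(357734991900 + 10855*I*sqrt(5773709370))/10855 ≈ 55.1 + 0.063521*I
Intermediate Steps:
q = 3036
V = 1/10855 ≈ 9.2123e-5
sqrt(q + sqrt(m(-49) + V)) = sqrt(3036 + sqrt(-49 + 1/10855)) = sqrt(3036 + sqrt(-531894/10855)) = sqrt(3036 + I*sqrt(5773709370)/10855)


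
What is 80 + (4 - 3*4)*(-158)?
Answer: 1344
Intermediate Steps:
80 + (4 - 3*4)*(-158) = 80 + (4 - 12)*(-158) = 80 - 8*(-158) = 80 + 1264 = 1344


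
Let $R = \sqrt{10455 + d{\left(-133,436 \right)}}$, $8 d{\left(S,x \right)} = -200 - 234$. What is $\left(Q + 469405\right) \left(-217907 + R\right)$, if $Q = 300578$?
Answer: $-167784685581 + \frac{769983 \sqrt{41603}}{2} \approx -1.6771 \cdot 10^{11}$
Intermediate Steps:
$d{\left(S,x \right)} = - \frac{217}{4}$ ($d{\left(S,x \right)} = \frac{-200 - 234}{8} = \frac{1}{8} \left(-434\right) = - \frac{217}{4}$)
$R = \frac{\sqrt{41603}}{2}$ ($R = \sqrt{10455 - \frac{217}{4}} = \sqrt{\frac{41603}{4}} = \frac{\sqrt{41603}}{2} \approx 101.98$)
$\left(Q + 469405\right) \left(-217907 + R\right) = \left(300578 + 469405\right) \left(-217907 + \frac{\sqrt{41603}}{2}\right) = 769983 \left(-217907 + \frac{\sqrt{41603}}{2}\right) = -167784685581 + \frac{769983 \sqrt{41603}}{2}$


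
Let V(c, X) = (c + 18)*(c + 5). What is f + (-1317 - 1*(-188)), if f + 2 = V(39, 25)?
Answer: 1377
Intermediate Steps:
V(c, X) = (5 + c)*(18 + c) (V(c, X) = (18 + c)*(5 + c) = (5 + c)*(18 + c))
f = 2506 (f = -2 + (90 + 39² + 23*39) = -2 + (90 + 1521 + 897) = -2 + 2508 = 2506)
f + (-1317 - 1*(-188)) = 2506 + (-1317 - 1*(-188)) = 2506 + (-1317 + 188) = 2506 - 1129 = 1377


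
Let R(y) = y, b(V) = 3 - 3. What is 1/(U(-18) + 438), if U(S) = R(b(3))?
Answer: 1/438 ≈ 0.0022831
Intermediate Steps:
b(V) = 0
U(S) = 0
1/(U(-18) + 438) = 1/(0 + 438) = 1/438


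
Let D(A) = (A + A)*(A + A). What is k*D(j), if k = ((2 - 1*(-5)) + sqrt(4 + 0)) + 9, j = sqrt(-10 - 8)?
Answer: -1296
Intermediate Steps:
j = 3*I*sqrt(2) (j = sqrt(-18) = 3*I*sqrt(2) ≈ 4.2426*I)
D(A) = 4*A**2 (D(A) = (2*A)*(2*A) = 4*A**2)
k = 18 (k = ((2 + 5) + sqrt(4)) + 9 = (7 + 2) + 9 = 9 + 9 = 18)
k*D(j) = 18*(4*(3*I*sqrt(2))**2) = 18*(4*(-18)) = 18*(-72) = -1296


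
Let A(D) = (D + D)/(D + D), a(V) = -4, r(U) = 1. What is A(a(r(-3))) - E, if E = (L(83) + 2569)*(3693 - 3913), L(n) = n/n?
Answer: 565401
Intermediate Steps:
L(n) = 1
E = -565400 (E = (1 + 2569)*(3693 - 3913) = 2570*(-220) = -565400)
A(D) = 1 (A(D) = (2*D)/((2*D)) = (2*D)*(1/(2*D)) = 1)
A(a(r(-3))) - E = 1 - 1*(-565400) = 1 + 565400 = 565401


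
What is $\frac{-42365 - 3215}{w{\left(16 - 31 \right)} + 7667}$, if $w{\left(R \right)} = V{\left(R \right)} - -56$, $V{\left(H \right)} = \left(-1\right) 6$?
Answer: $- \frac{45580}{7717} \approx -5.9064$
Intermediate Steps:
$V{\left(H \right)} = -6$
$w{\left(R \right)} = 50$ ($w{\left(R \right)} = -6 - -56 = -6 + 56 = 50$)
$\frac{-42365 - 3215}{w{\left(16 - 31 \right)} + 7667} = \frac{-42365 - 3215}{50 + 7667} = - \frac{45580}{7717}$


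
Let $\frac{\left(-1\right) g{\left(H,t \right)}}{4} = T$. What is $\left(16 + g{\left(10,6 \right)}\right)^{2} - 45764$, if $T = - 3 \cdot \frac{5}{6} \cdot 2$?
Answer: $-44468$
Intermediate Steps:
$T = -5$ ($T = - 3 \cdot 5 \cdot \frac{1}{6} \cdot 2 = \left(-3\right) \frac{5}{6} \cdot 2 = \left(- \frac{5}{2}\right) 2 = -5$)
$g{\left(H,t \right)} = 20$ ($g{\left(H,t \right)} = \left(-4\right) \left(-5\right) = 20$)
$\left(16 + g{\left(10,6 \right)}\right)^{2} - 45764 = \left(16 + 20\right)^{2} - 45764 = 36^{2} - 45764 = 1296 - 45764 = -44468$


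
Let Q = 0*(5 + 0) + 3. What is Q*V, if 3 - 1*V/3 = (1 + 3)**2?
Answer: -117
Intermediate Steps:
V = -39 (V = 9 - 3*(1 + 3)**2 = 9 - 3*4**2 = 9 - 3*16 = 9 - 48 = -39)
Q = 3 (Q = 0*5 + 3 = 0 + 3 = 3)
Q*V = 3*(-39) = -117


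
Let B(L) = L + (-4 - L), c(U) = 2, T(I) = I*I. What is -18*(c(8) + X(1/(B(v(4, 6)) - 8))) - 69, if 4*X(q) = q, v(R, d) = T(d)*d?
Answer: -837/8 ≈ -104.63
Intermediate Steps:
T(I) = I²
v(R, d) = d³ (v(R, d) = d²*d = d³)
B(L) = -4
X(q) = q/4
-18*(c(8) + X(1/(B(v(4, 6)) - 8))) - 69 = -18*(2 + 1/(4*(-4 - 8))) - 69 = -18*(2 + (¼)/(-12)) - 69 = -18*(2 + (¼)*(-1/12)) - 69 = -18*(2 - 1/48) - 69 = -18*95/48 - 69 = -285/8 - 69 = -837/8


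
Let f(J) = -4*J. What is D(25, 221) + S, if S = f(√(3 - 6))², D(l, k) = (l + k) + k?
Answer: 419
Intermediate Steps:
D(l, k) = l + 2*k (D(l, k) = (k + l) + k = l + 2*k)
S = -48 (S = (-4*√(3 - 6))² = (-4*I*√3)² = -48)
D(25, 221) + S = (25 + 2*221) - 48 = (25 + 442) - 48 = 467 - 48 = 419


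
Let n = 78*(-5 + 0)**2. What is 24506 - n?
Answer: 22556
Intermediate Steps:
n = 1950 (n = 78*(-5)**2 = 78*25 = 1950)
24506 - n = 24506 - 1*1950 = 24506 - 1950 = 22556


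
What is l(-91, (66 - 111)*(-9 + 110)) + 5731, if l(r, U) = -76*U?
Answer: 351151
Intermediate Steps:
l(-91, (66 - 111)*(-9 + 110)) + 5731 = -76*(66 - 111)*(-9 + 110) + 5731 = -(-3420)*101 + 5731 = -76*(-4545) + 5731 = 345420 + 5731 = 351151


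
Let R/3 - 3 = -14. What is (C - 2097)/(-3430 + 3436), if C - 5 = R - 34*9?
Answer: -2431/6 ≈ -405.17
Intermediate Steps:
R = -33 (R = 9 + 3*(-14) = 9 - 42 = -33)
C = -334 (C = 5 + (-33 - 34*9) = 5 + (-33 - 306) = 5 - 339 = -334)
(C - 2097)/(-3430 + 3436) = (-334 - 2097)/(-3430 + 3436) = -2431/6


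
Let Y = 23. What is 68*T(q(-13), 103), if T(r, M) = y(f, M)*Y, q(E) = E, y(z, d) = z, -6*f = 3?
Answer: -782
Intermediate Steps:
f = -½ (f = -⅙*3 = -½ ≈ -0.50000)
T(r, M) = -23/2 (T(r, M) = -½*23 = -23/2)
68*T(q(-13), 103) = 68*(-23/2) = -782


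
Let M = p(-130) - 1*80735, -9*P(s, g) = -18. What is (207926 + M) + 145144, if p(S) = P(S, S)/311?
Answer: 84696187/311 ≈ 2.7234e+5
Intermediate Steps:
P(s, g) = 2 (P(s, g) = -⅑*(-18) = 2)
p(S) = 2/311
M = -25108583/311 (M = 2/311 - 1*80735 = 2/311 - 80735 = -25108583/311 ≈ -80735.)
(207926 + M) + 145144 = (207926 - 25108583/311) + 145144 = 39556403/311 + 145144 = 84696187/311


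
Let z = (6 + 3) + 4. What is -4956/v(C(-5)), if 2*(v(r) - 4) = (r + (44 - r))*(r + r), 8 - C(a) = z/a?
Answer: -295/28 ≈ -10.536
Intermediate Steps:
z = 13 (z = 9 + 4 = 13)
C(a) = 8 - 13/a
v(r) = 4 + 44*r (v(r) = 4 + ((r + (44 - r))*(r + r))/2 = 4 + (44*(2*r))/2 = 4 + (88*r)/2 = 4 + 44*r)
-4956/v(C(-5)) = -4956/(4 + 44*(8 - 13/(-5))) = -4956/(4 + 44*(8 - 13*(-⅕))) = -4956/(4 + 44*(8 + 13/5)) = -4956/(4 + 44*(53/5)) = -4956/(4 + 2332/5) = -4956/2352/5 = -4956*5/2352 = -295/28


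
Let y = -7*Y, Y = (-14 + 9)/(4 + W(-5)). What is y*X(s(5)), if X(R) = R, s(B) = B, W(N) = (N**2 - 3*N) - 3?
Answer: 175/41 ≈ 4.2683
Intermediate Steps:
W(N) = -3 + N**2 - 3*N
Y = -5/41 (Y = (-14 + 9)/(4 + (-3 + (-5)**2 - 3*(-5))) = -5/(4 + (-3 + 25 + 15)) = -5/(4 + 37) = -5/41 ≈ -0.12195)
y = 35/41 (y = -7*(-5/41) = 35/41 ≈ 0.85366)
y*X(s(5)) = (35/41)*5 = 175/41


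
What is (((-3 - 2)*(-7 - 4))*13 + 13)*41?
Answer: 29848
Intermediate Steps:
(((-3 - 2)*(-7 - 4))*13 + 13)*41 = (-5*(-11)*13 + 13)*41 = (55*13 + 13)*41 = (715 + 13)*41 = 728*41 = 29848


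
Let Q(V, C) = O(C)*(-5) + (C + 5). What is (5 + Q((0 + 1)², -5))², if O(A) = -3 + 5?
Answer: 25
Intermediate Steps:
O(A) = 2
Q(V, C) = -5 + C (Q(V, C) = 2*(-5) + (C + 5) = -10 + (5 + C) = -5 + C)
(5 + Q((0 + 1)², -5))² = (5 + (-5 - 5))² = (5 - 10)² = (-5)² = 25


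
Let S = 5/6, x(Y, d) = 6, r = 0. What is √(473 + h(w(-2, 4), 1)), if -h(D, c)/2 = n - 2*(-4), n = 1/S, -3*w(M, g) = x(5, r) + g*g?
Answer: √11365/5 ≈ 21.321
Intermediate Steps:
w(M, g) = -2 - g²/3 (w(M, g) = -(6 + g*g)/3 = -(6 + g²)/3 = -2 - g²/3)
S = ⅚ (S = 5*(⅙) = ⅚ ≈ 0.83333)
n = 6/5 (n = 1/(⅚) = 1*(6/5) = 6/5 ≈ 1.2000)
h(D, c) = -92/5 (h(D, c) = -2*(6/5 - 2*(-4)) = -2*(6/5 + 8) = -2*46/5 = -92/5)
√(473 + h(w(-2, 4), 1)) = √(473 - 92/5) = √(2273/5) = √11365/5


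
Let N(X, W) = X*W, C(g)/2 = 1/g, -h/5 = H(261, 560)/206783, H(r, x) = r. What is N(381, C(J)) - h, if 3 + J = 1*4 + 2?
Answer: 52524187/206783 ≈ 254.01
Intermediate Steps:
J = 3 (J = -3 + (1*4 + 2) = -3 + (4 + 2) = -3 + 6 = 3)
h = -1305/206783 ≈ -0.0063110
C(g) = 2/g
N(X, W) = W*X
N(381, C(J)) - h = (2/3)*381 - 1*(-1305/206783) = (2*(1/3))*381 + 1305/206783 = (2/3)*381 + 1305/206783 = 254 + 1305/206783 = 52524187/206783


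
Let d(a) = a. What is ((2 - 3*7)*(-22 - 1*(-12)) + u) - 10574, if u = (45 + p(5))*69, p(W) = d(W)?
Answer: -6934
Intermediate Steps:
p(W) = W
u = 3450 (u = (45 + 5)*69 = 50*69 = 3450)
((2 - 3*7)*(-22 - 1*(-12)) + u) - 10574 = ((2 - 3*7)*(-22 - 1*(-12)) + 3450) - 10574 = ((2 - 21)*(-22 + 12) + 3450) - 10574 = (-19*(-10) + 3450) - 10574 = (190 + 3450) - 10574 = 3640 - 10574 = -6934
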